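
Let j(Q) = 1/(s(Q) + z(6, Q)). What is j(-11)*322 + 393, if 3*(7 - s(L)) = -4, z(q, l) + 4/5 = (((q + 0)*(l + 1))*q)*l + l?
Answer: 11664297/29674 ≈ 393.08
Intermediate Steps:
z(q, l) = -4/5 + l + l*q**2*(1 + l) (z(q, l) = -4/5 + ((((q + 0)*(l + 1))*q)*l + l) = -4/5 + (((q*(1 + l))*q)*l + l) = -4/5 + ((q**2*(1 + l))*l + l) = -4/5 + (l*q**2*(1 + l) + l) = -4/5 + (l + l*q**2*(1 + l)) = -4/5 + l + l*q**2*(1 + l))
s(L) = 25/3 (s(L) = 7 - 1/3*(-4) = 7 + 4/3 = 25/3)
j(Q) = 1/(113/15 + 36*Q**2 + 37*Q) (j(Q) = 1/(25/3 + (-4/5 + Q + Q*6**2 + Q**2*6**2)) = 1/(25/3 + (-4/5 + Q + Q*36 + Q**2*36)) = 1/(25/3 + (-4/5 + Q + 36*Q + 36*Q**2)) = 1/(25/3 + (-4/5 + 36*Q**2 + 37*Q)) = 1/(113/15 + 36*Q**2 + 37*Q))
j(-11)*322 + 393 = (15/(113 + 540*(-11)**2 + 555*(-11)))*322 + 393 = (15/(113 + 540*121 - 6105))*322 + 393 = (15/(113 + 65340 - 6105))*322 + 393 = (15/59348)*322 + 393 = 2415/29674 + 393 = 11664297/29674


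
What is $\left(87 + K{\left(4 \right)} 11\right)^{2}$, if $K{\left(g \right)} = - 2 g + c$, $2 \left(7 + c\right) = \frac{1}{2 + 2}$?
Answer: $\frac{375769}{64} \approx 5871.4$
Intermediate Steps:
$c = - \frac{55}{8}$ ($c = -7 + \frac{1}{2 \left(2 + 2\right)} = -7 + \frac{1}{2 \cdot 4} = -7 + \frac{1}{2} \cdot \frac{1}{4} = -7 + \frac{1}{8} = - \frac{55}{8} \approx -6.875$)
$K{\left(g \right)} = - \frac{55}{8} - 2 g$ ($K{\left(g \right)} = - 2 g - \frac{55}{8} = - \frac{55}{8} - 2 g$)
$\left(87 + K{\left(4 \right)} 11\right)^{2} = \left(87 + \left(- \frac{55}{8} - 8\right) 11\right)^{2} = \left(87 - \frac{1309}{8}\right)^{2} = \left(- \frac{613}{8}\right)^{2} = \frac{375769}{64}$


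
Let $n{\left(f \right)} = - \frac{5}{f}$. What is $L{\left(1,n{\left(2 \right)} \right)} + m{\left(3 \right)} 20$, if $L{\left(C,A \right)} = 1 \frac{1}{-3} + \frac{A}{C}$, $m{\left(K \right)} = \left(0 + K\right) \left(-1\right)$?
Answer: $- \frac{377}{6} \approx -62.833$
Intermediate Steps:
$m{\left(K \right)} = - K$ ($m{\left(K \right)} = K \left(-1\right) = - K$)
$L{\left(C,A \right)} = - \frac{1}{3} + \frac{A}{C}$ ($L{\left(C,A \right)} = 1 \left(- \frac{1}{3}\right) + \frac{A}{C} = - \frac{1}{3} + \frac{A}{C}$)
$L{\left(1,n{\left(2 \right)} \right)} + m{\left(3 \right)} 20 = \frac{- \frac{5}{2} - \frac{1}{3}}{1} + \left(-1\right) 3 \cdot 20 = 1 \left(\left(-5\right) \frac{1}{2} - \frac{1}{3}\right) - 60 = 1 \left(- \frac{5}{2} - \frac{1}{3}\right) - 60 = 1 \left(- \frac{17}{6}\right) - 60 = - \frac{17}{6} - 60 = - \frac{377}{6}$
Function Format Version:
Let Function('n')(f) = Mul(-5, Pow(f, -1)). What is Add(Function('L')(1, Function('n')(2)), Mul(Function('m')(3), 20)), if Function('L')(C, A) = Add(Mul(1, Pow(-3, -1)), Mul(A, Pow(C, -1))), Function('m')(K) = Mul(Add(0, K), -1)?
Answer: Rational(-377, 6) ≈ -62.833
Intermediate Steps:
Function('m')(K) = Mul(-1, K) (Function('m')(K) = Mul(K, -1) = Mul(-1, K))
Function('L')(C, A) = Add(Rational(-1, 3), Mul(A, Pow(C, -1))) (Function('L')(C, A) = Add(Mul(1, Rational(-1, 3)), Mul(A, Pow(C, -1))) = Add(Rational(-1, 3), Mul(A, Pow(C, -1))))
Add(Function('L')(1, Function('n')(2)), Mul(Function('m')(3), 20)) = Add(Mul(Pow(1, -1), Add(Mul(-5, Pow(2, -1)), Mul(Rational(-1, 3), 1))), Mul(Mul(-1, 3), 20)) = Add(Mul(1, Add(Mul(-5, Rational(1, 2)), Rational(-1, 3))), Mul(-3, 20)) = Add(Mul(1, Add(Rational(-5, 2), Rational(-1, 3))), -60) = Add(Mul(1, Rational(-17, 6)), -60) = Add(Rational(-17, 6), -60) = Rational(-377, 6)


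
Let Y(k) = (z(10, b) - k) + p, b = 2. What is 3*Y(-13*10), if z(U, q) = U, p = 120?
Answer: 780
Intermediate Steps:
Y(k) = 130 - k (Y(k) = (10 - k) + 120 = 130 - k)
3*Y(-13*10) = 3*(130 - (-13)*10) = 3*(130 - 1*(-130)) = 3*(130 + 130) = 3*260 = 780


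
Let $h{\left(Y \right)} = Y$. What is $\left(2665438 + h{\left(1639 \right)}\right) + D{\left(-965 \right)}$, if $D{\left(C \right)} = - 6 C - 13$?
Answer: $2672854$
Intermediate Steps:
$D{\left(C \right)} = -13 - 6 C$
$\left(2665438 + h{\left(1639 \right)}\right) + D{\left(-965 \right)} = \left(2665438 + 1639\right) - -5777 = 2667077 + \left(-13 + 5790\right) = 2667077 + 5777 = 2672854$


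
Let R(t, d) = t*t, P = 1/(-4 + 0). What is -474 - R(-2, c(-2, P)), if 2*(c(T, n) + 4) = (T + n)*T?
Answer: -478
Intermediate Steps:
P = -¼ (P = 1/(-4) = -¼ ≈ -0.25000)
c(T, n) = -4 + T*(T + n)/2 (c(T, n) = -4 + ((T + n)*T)/2 = -4 + (T*(T + n))/2 = -4 + T*(T + n)/2)
R(t, d) = t²
-474 - R(-2, c(-2, P)) = -474 - 1*(-2)² = -474 - 1*4 = -474 - 4 = -478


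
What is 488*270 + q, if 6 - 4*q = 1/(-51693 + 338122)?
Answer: 150961258733/1145716 ≈ 1.3176e+5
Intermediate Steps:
q = 1718573/1145716 (q = 3/2 - 1/(4*(-51693 + 338122)) = 3/2 - ¼/286429 = 3/2 - ¼*1/286429 = 3/2 - 1/1145716 = 1718573/1145716 ≈ 1.5000)
488*270 + q = 488*270 + 1718573/1145716 = 131760 + 1718573/1145716 = 150961258733/1145716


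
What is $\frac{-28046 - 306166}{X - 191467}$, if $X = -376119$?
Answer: $\frac{167106}{283793} \approx 0.58883$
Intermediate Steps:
$\frac{-28046 - 306166}{X - 191467} = \frac{-28046 - 306166}{-376119 - 191467} = - \frac{334212}{-567586} = \left(-334212\right) \left(- \frac{1}{567586}\right) = \frac{167106}{283793}$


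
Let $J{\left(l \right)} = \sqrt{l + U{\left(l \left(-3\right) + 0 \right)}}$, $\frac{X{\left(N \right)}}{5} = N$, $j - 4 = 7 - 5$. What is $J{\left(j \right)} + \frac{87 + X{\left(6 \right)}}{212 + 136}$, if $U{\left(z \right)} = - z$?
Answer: $\frac{39}{116} + 2 \sqrt{6} \approx 5.2352$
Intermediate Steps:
$j = 6$ ($j = 4 + \left(7 - 5\right) = 4 + 2 = 6$)
$X{\left(N \right)} = 5 N$
$J{\left(l \right)} = 2 \sqrt{l}$ ($J{\left(l \right)} = \sqrt{l - \left(l \left(-3\right) + 0\right)} = \sqrt{l - \left(- 3 l + 0\right)} = \sqrt{l - - 3 l} = \sqrt{l + 3 l} = \sqrt{4 l} = 2 \sqrt{l}$)
$J{\left(j \right)} + \frac{87 + X{\left(6 \right)}}{212 + 136} = 2 \sqrt{6} + \frac{87 + 5 \cdot 6}{212 + 136} = 2 \sqrt{6} + \frac{87 + 30}{348} = 2 \sqrt{6} + 117 \cdot \frac{1}{348} = 2 \sqrt{6} + \frac{39}{116} = \frac{39}{116} + 2 \sqrt{6}$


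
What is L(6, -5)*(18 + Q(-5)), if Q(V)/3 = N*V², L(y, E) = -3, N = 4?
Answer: -954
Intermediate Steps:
Q(V) = 12*V² (Q(V) = 3*(4*V²) = 12*V²)
L(6, -5)*(18 + Q(-5)) = -3*(18 + 12*(-5)²) = -3*(18 + 12*25) = -3*(18 + 300) = -3*318 = -954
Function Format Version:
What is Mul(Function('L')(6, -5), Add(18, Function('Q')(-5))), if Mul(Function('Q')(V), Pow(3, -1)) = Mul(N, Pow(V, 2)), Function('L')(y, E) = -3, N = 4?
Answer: -954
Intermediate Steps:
Function('Q')(V) = Mul(12, Pow(V, 2)) (Function('Q')(V) = Mul(3, Mul(4, Pow(V, 2))) = Mul(12, Pow(V, 2)))
Mul(Function('L')(6, -5), Add(18, Function('Q')(-5))) = Mul(-3, Add(18, Mul(12, Pow(-5, 2)))) = Mul(-3, Add(18, Mul(12, 25))) = Mul(-3, Add(18, 300)) = Mul(-3, 318) = -954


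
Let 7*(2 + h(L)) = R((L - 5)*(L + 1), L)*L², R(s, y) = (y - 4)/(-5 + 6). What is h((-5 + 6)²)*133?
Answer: -323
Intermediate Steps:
R(s, y) = -4 + y (R(s, y) = (-4 + y)/1 = (-4 + y)*1 = -4 + y)
h(L) = -2 + L²*(-4 + L)/7 (h(L) = -2 + ((-4 + L)*L²)/7 = -2 + (L²*(-4 + L))/7 = -2 + L²*(-4 + L)/7)
h((-5 + 6)²)*133 = (-2 + ((-5 + 6)²)²*(-4 + (-5 + 6)²)/7)*133 = (-2 + (1²)²*(-4 + 1²)/7)*133 = (-2 + (⅐)*1²*(-4 + 1))*133 = (-2 + (⅐)*1*(-3))*133 = (-2 - 3/7)*133 = -17/7*133 = -323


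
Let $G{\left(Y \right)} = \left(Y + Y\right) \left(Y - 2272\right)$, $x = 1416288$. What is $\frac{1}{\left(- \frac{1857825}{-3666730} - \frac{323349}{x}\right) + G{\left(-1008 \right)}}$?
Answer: $\frac{173104856608}{1144652450409327001} \approx 1.5123 \cdot 10^{-7}$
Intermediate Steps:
$G{\left(Y \right)} = 2 Y \left(-2272 + Y\right)$
$\frac{1}{\left(- \frac{1857825}{-3666730} - \frac{323349}{x}\right) + G{\left(-1008 \right)}} = \frac{1}{\left(- \frac{1857825}{-3666730} - \frac{323349}{1416288}\right) + 2 \left(-1008\right) \left(-2272 - 1008\right)} = \frac{1}{\left(\left(-1857825\right) \left(- \frac{1}{3666730}\right) - \frac{107783}{472096}\right) + 2 \left(-1008\right) \left(-3280\right)} = \frac{1}{\left(\frac{371565}{733346} - \frac{107783}{472096}\right) + 6612480} = \frac{1}{\frac{48186059161}{173104856608} + 6612480} = \frac{1}{\frac{1144652450409327001}{173104856608}} = \frac{173104856608}{1144652450409327001}$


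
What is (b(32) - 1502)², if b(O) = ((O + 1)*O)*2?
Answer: 372100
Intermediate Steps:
b(O) = 2*O*(1 + O) (b(O) = ((1 + O)*O)*2 = (O*(1 + O))*2 = 2*O*(1 + O))
(b(32) - 1502)² = (2*32*(1 + 32) - 1502)² = (2*32*33 - 1502)² = (2112 - 1502)² = 610² = 372100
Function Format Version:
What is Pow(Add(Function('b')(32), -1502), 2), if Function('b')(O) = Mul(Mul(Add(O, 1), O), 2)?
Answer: 372100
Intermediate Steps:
Function('b')(O) = Mul(2, O, Add(1, O)) (Function('b')(O) = Mul(Mul(Add(1, O), O), 2) = Mul(Mul(O, Add(1, O)), 2) = Mul(2, O, Add(1, O)))
Pow(Add(Function('b')(32), -1502), 2) = Pow(Add(Mul(2, 32, Add(1, 32)), -1502), 2) = Pow(Add(Mul(2, 32, 33), -1502), 2) = Pow(Add(2112, -1502), 2) = Pow(610, 2) = 372100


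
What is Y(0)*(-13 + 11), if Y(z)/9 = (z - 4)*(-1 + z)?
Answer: -72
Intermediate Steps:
Y(z) = 9*(-1 + z)*(-4 + z) (Y(z) = 9*((z - 4)*(-1 + z)) = 9*((-4 + z)*(-1 + z)) = 9*((-1 + z)*(-4 + z)) = 9*(-1 + z)*(-4 + z))
Y(0)*(-13 + 11) = (36 - 45*0 + 9*0²)*(-13 + 11) = (36 + 0 + 9*0)*(-2) = (36 + 0 + 0)*(-2) = 36*(-2) = -72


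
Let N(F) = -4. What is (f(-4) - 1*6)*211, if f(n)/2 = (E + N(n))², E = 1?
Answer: 2532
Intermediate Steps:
f(n) = 18 (f(n) = 2*(1 - 4)² = 2*(-3)² = 2*9 = 18)
(f(-4) - 1*6)*211 = (18 - 1*6)*211 = (18 - 6)*211 = 12*211 = 2532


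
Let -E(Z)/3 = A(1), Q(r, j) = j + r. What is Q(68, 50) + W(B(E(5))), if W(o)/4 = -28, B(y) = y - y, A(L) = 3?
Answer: 6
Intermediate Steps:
E(Z) = -9 (E(Z) = -3*3 = -9)
B(y) = 0
W(o) = -112 (W(o) = 4*(-28) = -112)
Q(68, 50) + W(B(E(5))) = (50 + 68) - 112 = 118 - 112 = 6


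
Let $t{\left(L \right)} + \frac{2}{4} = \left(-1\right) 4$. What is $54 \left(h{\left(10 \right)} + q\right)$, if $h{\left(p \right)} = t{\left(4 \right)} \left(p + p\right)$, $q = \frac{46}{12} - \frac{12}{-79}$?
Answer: $- \frac{366939}{79} \approx -4644.8$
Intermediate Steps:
$t{\left(L \right)} = - \frac{9}{2}$ ($t{\left(L \right)} = - \frac{1}{2} - 4 = - \frac{9}{2}$)
$q = \frac{1889}{474}$ ($q = 46 \cdot \frac{1}{12} - - \frac{12}{79} = \frac{23}{6} + \frac{12}{79} = \frac{1889}{474} \approx 3.9852$)
$h{\left(p \right)} = - 9 p$ ($h{\left(p \right)} = - \frac{9 \left(p + p\right)}{2} = - \frac{9 \cdot 2 p}{2} = - 9 p$)
$54 \left(h{\left(10 \right)} + q\right) = 54 \left(\left(-9\right) 10 + \frac{1889}{474}\right) = 54 \left(-90 + \frac{1889}{474}\right) = 54 \left(- \frac{40771}{474}\right) = - \frac{366939}{79}$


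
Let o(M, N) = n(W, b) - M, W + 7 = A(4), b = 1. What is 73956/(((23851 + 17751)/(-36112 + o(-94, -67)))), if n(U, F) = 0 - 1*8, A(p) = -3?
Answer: -1332169428/20801 ≈ -64044.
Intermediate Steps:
W = -10 (W = -7 - 3 = -10)
n(U, F) = -8 (n(U, F) = 0 - 8 = -8)
o(M, N) = -8 - M
73956/(((23851 + 17751)/(-36112 + o(-94, -67)))) = 73956/(((23851 + 17751)/(-36112 + (-8 - 1*(-94))))) = 73956/((41602/(-36112 + (-8 + 94)))) = 73956/((41602/(-36112 + 86))) = 73956/((41602/(-36026))) = 73956/((41602*(-1/36026))) = 73956/(-20801/18013) = 73956*(-18013/20801) = -1332169428/20801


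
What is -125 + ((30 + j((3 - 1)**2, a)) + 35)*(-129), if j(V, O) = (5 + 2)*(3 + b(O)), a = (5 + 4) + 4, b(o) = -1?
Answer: -10316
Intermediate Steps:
a = 13 (a = 9 + 4 = 13)
j(V, O) = 14 (j(V, O) = (5 + 2)*(3 - 1) = 7*2 = 14)
-125 + ((30 + j((3 - 1)**2, a)) + 35)*(-129) = -125 + ((30 + 14) + 35)*(-129) = -125 + (44 + 35)*(-129) = -125 + 79*(-129) = -125 - 10191 = -10316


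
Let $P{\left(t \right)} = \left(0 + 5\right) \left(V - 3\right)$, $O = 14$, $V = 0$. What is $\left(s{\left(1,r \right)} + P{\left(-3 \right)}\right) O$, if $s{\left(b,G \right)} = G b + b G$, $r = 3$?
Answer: $-126$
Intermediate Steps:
$s{\left(b,G \right)} = 2 G b$ ($s{\left(b,G \right)} = G b + G b = 2 G b$)
$P{\left(t \right)} = -15$ ($P{\left(t \right)} = \left(0 + 5\right) \left(0 - 3\right) = 5 \left(-3\right) = -15$)
$\left(s{\left(1,r \right)} + P{\left(-3 \right)}\right) O = \left(2 \cdot 3 \cdot 1 - 15\right) 14 = \left(6 - 15\right) 14 = \left(-9\right) 14 = -126$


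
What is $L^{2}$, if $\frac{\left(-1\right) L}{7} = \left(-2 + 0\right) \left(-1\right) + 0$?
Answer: $196$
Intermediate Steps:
$L = -14$ ($L = - 7 \left(\left(-2 + 0\right) \left(-1\right) + 0\right) = - 7 \left(\left(-2\right) \left(-1\right) + 0\right) = - 7 \left(2 + 0\right) = \left(-7\right) 2 = -14$)
$L^{2} = \left(-14\right)^{2} = 196$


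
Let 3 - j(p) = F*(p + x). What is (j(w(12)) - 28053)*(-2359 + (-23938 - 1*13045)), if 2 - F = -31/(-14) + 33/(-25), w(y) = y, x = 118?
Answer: 38821938102/35 ≈ 1.1092e+9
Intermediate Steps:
F = 387/350 (F = 2 - (-31/(-14) + 33/(-25)) = 2 - (-31*(-1/14) + 33*(-1/25)) = 2 - (31/14 - 33/25) = 2 - 1*313/350 = 2 - 313/350 = 387/350 ≈ 1.1057)
j(p) = -22308/175 - 387*p/350 (j(p) = 3 - 387*(p + 118)/350 = 3 - 387*(118 + p)/350 = 3 - (22833/175 + 387*p/350) = 3 + (-22833/175 - 387*p/350) = -22308/175 - 387*p/350)
(j(w(12)) - 28053)*(-2359 + (-23938 - 1*13045)) = ((-22308/175 - 387/350*12) - 28053)*(-2359 + (-23938 - 1*13045)) = ((-22308/175 - 2322/175) - 28053)*(-2359 + (-23938 - 13045)) = (-4926/35 - 28053)*(-2359 - 36983) = -986781/35*(-39342) = 38821938102/35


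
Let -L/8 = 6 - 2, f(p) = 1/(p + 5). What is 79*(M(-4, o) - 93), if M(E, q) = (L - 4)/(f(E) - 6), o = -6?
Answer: -33891/5 ≈ -6778.2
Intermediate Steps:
f(p) = 1/(5 + p)
L = -32 (L = -8*(6 - 2) = -8*4 = -32)
M(E, q) = -36/(-6 + 1/(5 + E)) (M(E, q) = (-32 - 4)/(1/(5 + E) - 6) = -36/(-6 + 1/(5 + E)))
79*(M(-4, o) - 93) = 79*(36*(5 - 4)/(29 + 6*(-4)) - 93) = 79*(36*1/(29 - 24) - 93) = 79*(36*1/5 - 93) = 79*(36*(⅕)*1 - 93) = 79*(36/5 - 93) = 79*(-429/5) = -33891/5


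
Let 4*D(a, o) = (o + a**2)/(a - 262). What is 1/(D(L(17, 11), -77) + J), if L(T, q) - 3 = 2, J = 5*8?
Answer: 257/10293 ≈ 0.024968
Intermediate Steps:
J = 40
L(T, q) = 5 (L(T, q) = 3 + 2 = 5)
D(a, o) = (o + a**2)/(4*(-262 + a)) (D(a, o) = ((o + a**2)/(a - 262))/4 = ((o + a**2)/(-262 + a))/4 = (o + a**2)/(4*(-262 + a)))
1/(D(L(17, 11), -77) + J) = 1/((-77 + 5**2)/(4*(-262 + 5)) + 40) = 1/((1/4)*(-77 + 25)/(-257) + 40) = 1/((1/4)*(-1/257)*(-52) + 40) = 1/(13/257 + 40) = 1/(10293/257) = 257/10293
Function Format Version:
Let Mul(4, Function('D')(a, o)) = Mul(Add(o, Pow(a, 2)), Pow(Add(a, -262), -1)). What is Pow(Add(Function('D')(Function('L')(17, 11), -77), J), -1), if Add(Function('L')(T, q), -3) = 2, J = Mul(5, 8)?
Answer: Rational(257, 10293) ≈ 0.024968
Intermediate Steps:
J = 40
Function('L')(T, q) = 5 (Function('L')(T, q) = Add(3, 2) = 5)
Function('D')(a, o) = Mul(Rational(1, 4), Pow(Add(-262, a), -1), Add(o, Pow(a, 2))) (Function('D')(a, o) = Mul(Rational(1, 4), Mul(Add(o, Pow(a, 2)), Pow(Add(a, -262), -1))) = Mul(Rational(1, 4), Mul(Add(o, Pow(a, 2)), Pow(Add(-262, a), -1))) = Mul(Rational(1, 4), Mul(Pow(Add(-262, a), -1), Add(o, Pow(a, 2)))) = Mul(Rational(1, 4), Pow(Add(-262, a), -1), Add(o, Pow(a, 2))))
Pow(Add(Function('D')(Function('L')(17, 11), -77), J), -1) = Pow(Add(Mul(Rational(1, 4), Pow(Add(-262, 5), -1), Add(-77, Pow(5, 2))), 40), -1) = Pow(Add(Mul(Rational(1, 4), Pow(-257, -1), Add(-77, 25)), 40), -1) = Pow(Add(Mul(Rational(1, 4), Rational(-1, 257), -52), 40), -1) = Pow(Add(Rational(13, 257), 40), -1) = Pow(Rational(10293, 257), -1) = Rational(257, 10293)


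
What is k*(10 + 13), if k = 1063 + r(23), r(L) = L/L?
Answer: 24472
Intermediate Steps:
r(L) = 1
k = 1064 (k = 1063 + 1 = 1064)
k*(10 + 13) = 1064*(10 + 13) = 1064*23 = 24472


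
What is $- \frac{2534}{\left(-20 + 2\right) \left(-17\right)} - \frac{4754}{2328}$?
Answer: $- \frac{612823}{59364} \approx -10.323$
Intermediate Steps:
$- \frac{2534}{\left(-20 + 2\right) \left(-17\right)} - \frac{4754}{2328} = - \frac{2534}{\left(-18\right) \left(-17\right)} - \frac{2377}{1164} = - \frac{2534}{306} - \frac{2377}{1164} = \left(-2534\right) \frac{1}{306} - \frac{2377}{1164} = - \frac{1267}{153} - \frac{2377}{1164} = - \frac{612823}{59364}$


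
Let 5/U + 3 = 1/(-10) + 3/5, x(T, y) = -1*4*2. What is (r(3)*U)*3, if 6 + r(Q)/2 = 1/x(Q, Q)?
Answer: 147/2 ≈ 73.500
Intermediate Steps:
x(T, y) = -8 (x(T, y) = -4*2 = -8)
r(Q) = -49/4 (r(Q) = -12 + 2/(-8) = -12 + 2*(-1/8) = -12 - 1/4 = -49/4)
U = -2 (U = 5/(-3 + (1/(-10) + 3/5)) = 5/(-3 + (1*(-1/10) + 3*(1/5))) = 5/(-3 + (-1/10 + 3/5)) = 5/(-3 + 1/2) = 5/(-5/2) = 5*(-2/5) = -2)
(r(3)*U)*3 = -49/4*(-2)*3 = (49/2)*3 = 147/2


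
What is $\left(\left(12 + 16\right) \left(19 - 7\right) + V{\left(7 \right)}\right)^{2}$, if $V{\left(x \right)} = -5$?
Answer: $109561$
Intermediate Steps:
$\left(\left(12 + 16\right) \left(19 - 7\right) + V{\left(7 \right)}\right)^{2} = \left(\left(12 + 16\right) \left(19 - 7\right) - 5\right)^{2} = \left(28 \cdot 12 - 5\right)^{2} = \left(336 - 5\right)^{2} = 331^{2} = 109561$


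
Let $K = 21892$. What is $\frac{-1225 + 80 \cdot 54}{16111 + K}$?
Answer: $\frac{3095}{38003} \approx 0.081441$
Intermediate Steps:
$\frac{-1225 + 80 \cdot 54}{16111 + K} = \frac{-1225 + 80 \cdot 54}{16111 + 21892} = \frac{-1225 + 4320}{38003} = 3095 \cdot \frac{1}{38003} = \frac{3095}{38003}$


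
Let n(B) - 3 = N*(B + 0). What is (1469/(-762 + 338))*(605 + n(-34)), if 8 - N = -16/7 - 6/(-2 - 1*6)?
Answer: -5836337/5936 ≈ -983.21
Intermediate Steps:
N = 267/28 (N = 8 - (-16/7 - 6/(-2 - 1*6)) = 8 - (-16*⅐ - 6/(-2 - 6)) = 8 - (-16/7 - 6/(-8)) = 8 - (-16/7 - 6*(-⅛)) = 8 - (-16/7 + ¾) = 8 - 1*(-43/28) = 8 + 43/28 = 267/28 ≈ 9.5357)
n(B) = 3 + 267*B/28 (n(B) = 3 + 267*(B + 0)/28 = 3 + 267*B/28)
(1469/(-762 + 338))*(605 + n(-34)) = (1469/(-762 + 338))*(605 + (3 + (267/28)*(-34))) = (1469/(-424))*(605 + (3 - 4539/14)) = (1469*(-1/424))*(605 - 4497/14) = -1469/424*3973/14 = -5836337/5936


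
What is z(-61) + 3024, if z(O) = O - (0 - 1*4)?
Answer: 2967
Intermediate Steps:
z(O) = 4 + O (z(O) = O - (0 - 4) = O - 1*(-4) = O + 4 = 4 + O)
z(-61) + 3024 = (4 - 61) + 3024 = -57 + 3024 = 2967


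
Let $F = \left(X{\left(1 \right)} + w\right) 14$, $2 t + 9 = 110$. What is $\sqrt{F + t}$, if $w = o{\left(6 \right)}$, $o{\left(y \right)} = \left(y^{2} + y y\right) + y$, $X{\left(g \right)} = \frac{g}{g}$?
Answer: $\frac{3 \sqrt{514}}{2} \approx 34.007$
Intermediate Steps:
$t = \frac{101}{2}$ ($t = - \frac{9}{2} + \frac{1}{2} \cdot 110 = - \frac{9}{2} + 55 = \frac{101}{2} \approx 50.5$)
$X{\left(g \right)} = 1$
$o{\left(y \right)} = y + 2 y^{2}$ ($o{\left(y \right)} = \left(y^{2} + y^{2}\right) + y = 2 y^{2} + y = y + 2 y^{2}$)
$w = 78$ ($w = 6 \left(1 + 2 \cdot 6\right) = 6 \left(1 + 12\right) = 6 \cdot 13 = 78$)
$F = 1106$ ($F = \left(1 + 78\right) 14 = 79 \cdot 14 = 1106$)
$\sqrt{F + t} = \sqrt{1106 + \frac{101}{2}} = \sqrt{\frac{2313}{2}} = \frac{3 \sqrt{514}}{2}$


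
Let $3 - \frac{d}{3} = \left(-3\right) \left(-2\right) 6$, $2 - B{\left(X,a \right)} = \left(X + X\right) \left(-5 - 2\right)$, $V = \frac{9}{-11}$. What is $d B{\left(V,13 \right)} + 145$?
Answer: $1081$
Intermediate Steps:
$V = - \frac{9}{11}$ ($V = 9 \left(- \frac{1}{11}\right) = - \frac{9}{11} \approx -0.81818$)
$B{\left(X,a \right)} = 2 + 14 X$ ($B{\left(X,a \right)} = 2 - \left(X + X\right) \left(-5 - 2\right) = 2 - 2 X \left(-7\right) = 2 - - 14 X = 2 + 14 X$)
$d = -99$ ($d = 9 - 3 \left(-3\right) \left(-2\right) 6 = 9 - 3 \cdot 6 \cdot 6 = 9 - 108 = -99$)
$d B{\left(V,13 \right)} + 145 = - 99 \left(2 + 14 \left(- \frac{9}{11}\right)\right) + 145 = - 99 \left(2 - \frac{126}{11}\right) + 145 = \left(-99\right) \left(- \frac{104}{11}\right) + 145 = 936 + 145 = 1081$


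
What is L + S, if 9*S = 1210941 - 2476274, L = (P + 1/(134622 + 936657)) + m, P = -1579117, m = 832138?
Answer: -950836768463/1071279 ≈ -8.8757e+5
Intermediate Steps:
L = -800222916140/1071279 (L = (-1579117 + 1/(134622 + 936657)) + 832138 = (-1579117 + 1/1071279) + 832138 = -1691674880642/1071279 + 832138 = -800222916140/1071279 ≈ -7.4698e+5)
S = -1265333/9 (S = (1210941 - 2476274)/9 = (⅑)*(-1265333) = -1265333/9 ≈ -1.4059e+5)
L + S = -800222916140/1071279 - 1265333/9 = -950836768463/1071279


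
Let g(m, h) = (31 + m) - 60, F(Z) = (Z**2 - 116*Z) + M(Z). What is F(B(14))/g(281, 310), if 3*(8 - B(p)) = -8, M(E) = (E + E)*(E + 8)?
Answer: -544/189 ≈ -2.8783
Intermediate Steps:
M(E) = 2*E*(8 + E) (M(E) = (2*E)*(8 + E) = 2*E*(8 + E))
B(p) = 32/3 (B(p) = 8 - 1/3*(-8) = 8 + 8/3 = 32/3)
F(Z) = Z**2 - 116*Z + 2*Z*(8 + Z) (F(Z) = (Z**2 - 116*Z) + 2*Z*(8 + Z) = Z**2 - 116*Z + 2*Z*(8 + Z))
g(m, h) = -29 + m
F(B(14))/g(281, 310) = (32*(-100 + 3*(32/3))/3)/(-29 + 281) = (32*(-100 + 32)/3)/252 = ((32/3)*(-68))*(1/252) = -2176/3*1/252 = -544/189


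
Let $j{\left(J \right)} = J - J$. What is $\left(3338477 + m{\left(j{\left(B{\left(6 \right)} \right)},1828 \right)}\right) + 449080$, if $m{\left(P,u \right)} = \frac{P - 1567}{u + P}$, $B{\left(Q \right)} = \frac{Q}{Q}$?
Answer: $\frac{6923652629}{1828} \approx 3.7876 \cdot 10^{6}$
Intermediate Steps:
$B{\left(Q \right)} = 1$
$j{\left(J \right)} = 0$
$m{\left(P,u \right)} = \frac{-1567 + P}{P + u}$
$\left(3338477 + m{\left(j{\left(B{\left(6 \right)} \right)},1828 \right)}\right) + 449080 = \left(3338477 + \frac{-1567 + 0}{0 + 1828}\right) + 449080 = \left(3338477 + \frac{1}{1828} \left(-1567\right)\right) + 449080 = \left(3338477 - \frac{1567}{1828}\right) + 449080 = \frac{6102734389}{1828} + 449080 = \frac{6923652629}{1828}$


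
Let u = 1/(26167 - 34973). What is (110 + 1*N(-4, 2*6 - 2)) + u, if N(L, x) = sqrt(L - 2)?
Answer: 968659/8806 + I*sqrt(6) ≈ 110.0 + 2.4495*I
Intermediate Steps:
N(L, x) = sqrt(-2 + L)
u = -1/8806 (u = 1/(-8806) = -1/8806 ≈ -0.00011356)
(110 + 1*N(-4, 2*6 - 2)) + u = (110 + 1*sqrt(-2 - 4)) - 1/8806 = (110 + 1*sqrt(-6)) - 1/8806 = (110 + 1*(I*sqrt(6))) - 1/8806 = (110 + I*sqrt(6)) - 1/8806 = 968659/8806 + I*sqrt(6)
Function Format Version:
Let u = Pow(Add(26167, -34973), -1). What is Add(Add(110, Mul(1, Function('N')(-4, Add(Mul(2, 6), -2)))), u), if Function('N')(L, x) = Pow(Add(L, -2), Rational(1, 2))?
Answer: Add(Rational(968659, 8806), Mul(I, Pow(6, Rational(1, 2)))) ≈ Add(110.00, Mul(2.4495, I))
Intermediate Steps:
Function('N')(L, x) = Pow(Add(-2, L), Rational(1, 2))
u = Rational(-1, 8806) (u = Pow(-8806, -1) = Rational(-1, 8806) ≈ -0.00011356)
Add(Add(110, Mul(1, Function('N')(-4, Add(Mul(2, 6), -2)))), u) = Add(Add(110, Mul(1, Pow(Add(-2, -4), Rational(1, 2)))), Rational(-1, 8806)) = Add(Add(110, Mul(1, Pow(-6, Rational(1, 2)))), Rational(-1, 8806)) = Add(Add(110, Mul(1, Mul(I, Pow(6, Rational(1, 2))))), Rational(-1, 8806)) = Add(Add(110, Mul(I, Pow(6, Rational(1, 2)))), Rational(-1, 8806)) = Add(Rational(968659, 8806), Mul(I, Pow(6, Rational(1, 2))))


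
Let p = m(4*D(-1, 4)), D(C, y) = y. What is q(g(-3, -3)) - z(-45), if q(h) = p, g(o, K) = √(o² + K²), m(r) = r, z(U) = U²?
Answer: -2009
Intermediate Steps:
p = 16 (p = 4*4 = 16)
g(o, K) = √(K² + o²)
q(h) = 16
q(g(-3, -3)) - z(-45) = 16 - 1*(-45)² = 16 - 1*2025 = 16 - 2025 = -2009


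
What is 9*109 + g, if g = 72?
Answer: 1053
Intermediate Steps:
9*109 + g = 9*109 + 72 = 981 + 72 = 1053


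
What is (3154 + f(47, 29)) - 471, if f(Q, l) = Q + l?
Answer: 2759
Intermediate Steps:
(3154 + f(47, 29)) - 471 = (3154 + (47 + 29)) - 471 = (3154 + 76) - 471 = 3230 - 471 = 2759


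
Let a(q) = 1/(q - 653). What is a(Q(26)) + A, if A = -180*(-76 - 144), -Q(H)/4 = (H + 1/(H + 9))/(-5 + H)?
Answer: 19150519665/483599 ≈ 39600.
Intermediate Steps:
Q(H) = -4*(H + 1/(9 + H))/(-5 + H) (Q(H) = -4*(H + 1/(H + 9))/(-5 + H) = -4*(H + 1/(9 + H))/(-5 + H))
A = 39600 (A = -180*(-220) = 39600)
a(q) = 1/(-653 + q)
a(Q(26)) + A = 1/(-653 + 4*(-1 - 1*26² - 9*26)/(-45 + 26² + 4*26)) + 39600 = 1/(-653 + 4*(-1 - 1*676 - 234)/(-45 + 676 + 104)) + 39600 = 1/(-653 + 4*(-1 - 676 - 234)/735) + 39600 = 1/(-653 + 4*(1/735)*(-911)) + 39600 = 1/(-653 - 3644/735) + 39600 = 1/(-483599/735) + 39600 = -735/483599 + 39600 = 19150519665/483599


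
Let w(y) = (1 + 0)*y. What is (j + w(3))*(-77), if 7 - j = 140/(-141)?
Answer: -119350/141 ≈ -846.45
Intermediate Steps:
w(y) = y (w(y) = 1*y = y)
j = 1127/141 (j = 7 - 140/(-141) = 7 - 140*(-1)/141 = 7 - 1*(-140/141) = 7 + 140/141 = 1127/141 ≈ 7.9929)
(j + w(3))*(-77) = (1127/141 + 3)*(-77) = (1550/141)*(-77) = -119350/141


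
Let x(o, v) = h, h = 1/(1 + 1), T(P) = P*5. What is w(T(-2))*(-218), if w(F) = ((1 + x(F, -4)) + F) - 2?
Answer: 2289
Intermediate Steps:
T(P) = 5*P
h = 1/2 ≈ 0.50000
x(o, v) = 1/2
w(F) = -1/2 + F (w(F) = ((1 + 1/2) + F) - 2 = (3/2 + F) - 2 = -1/2 + F)
w(T(-2))*(-218) = (-1/2 + 5*(-2))*(-218) = (-1/2 - 10)*(-218) = -21/2*(-218) = 2289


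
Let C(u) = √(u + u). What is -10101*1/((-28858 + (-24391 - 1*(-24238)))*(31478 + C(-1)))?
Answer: 52993213/4790994933891 - 3367*I*√2/9581989867782 ≈ 1.1061e-5 - 4.9694e-10*I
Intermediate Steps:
C(u) = √2*√u (C(u) = √(2*u) = √2*√u)
-10101*1/((-28858 + (-24391 - 1*(-24238)))*(31478 + C(-1))) = -10101*1/((-28858 + (-24391 - 1*(-24238)))*(31478 + √2*√(-1))) = -10101*1/((-28858 + (-24391 + 24238))*(31478 + √2*I)) = -10101*1/((-28858 - 153)*(31478 + I*√2)) = -10101*(-1/(29011*(31478 + I*√2))) = -10101/(-913208258 - 29011*I*√2)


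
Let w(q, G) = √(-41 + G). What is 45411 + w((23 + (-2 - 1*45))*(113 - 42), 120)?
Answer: 45411 + √79 ≈ 45420.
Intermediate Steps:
45411 + w((23 + (-2 - 1*45))*(113 - 42), 120) = 45411 + √(-41 + 120) = 45411 + √79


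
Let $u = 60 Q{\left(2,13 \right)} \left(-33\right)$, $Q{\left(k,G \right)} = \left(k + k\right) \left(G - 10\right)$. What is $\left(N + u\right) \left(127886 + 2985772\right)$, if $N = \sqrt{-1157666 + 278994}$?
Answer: $-73980514080 + 12454632 i \sqrt{54917} \approx -7.3981 \cdot 10^{10} + 2.9187 \cdot 10^{9} i$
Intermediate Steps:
$N = 4 i \sqrt{54917}$ ($N = \sqrt{-878672} = 4 i \sqrt{54917} \approx 937.38 i$)
$Q{\left(k,G \right)} = 2 k \left(-10 + G\right)$
$u = -23760$ ($u = 60 \cdot 2 \cdot 2 \left(-10 + 13\right) \left(-33\right) = 60 \cdot 2 \cdot 2 \cdot 3 \left(-33\right) = 60 \cdot 12 \left(-33\right) = 720 \left(-33\right) = -23760$)
$\left(N + u\right) \left(127886 + 2985772\right) = \left(4 i \sqrt{54917} - 23760\right) \left(127886 + 2985772\right) = \left(-23760 + 4 i \sqrt{54917}\right) 3113658 = -73980514080 + 12454632 i \sqrt{54917}$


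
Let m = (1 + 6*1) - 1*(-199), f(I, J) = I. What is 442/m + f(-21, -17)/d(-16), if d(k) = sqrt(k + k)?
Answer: 221/103 + 21*I*sqrt(2)/8 ≈ 2.1456 + 3.7123*I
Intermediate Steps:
d(k) = sqrt(2)*sqrt(k) (d(k) = sqrt(2*k) = sqrt(2)*sqrt(k))
m = 206 (m = (1 + 6) + 199 = 7 + 199 = 206)
442/m + f(-21, -17)/d(-16) = 442/206 - 21*(-I*sqrt(2)/8) = 442*(1/206) - 21*(-I*sqrt(2)/8) = 221/103 - 21*(-I*sqrt(2)/8) = 221/103 - (-21)*I*sqrt(2)/8 = 221/103 + 21*I*sqrt(2)/8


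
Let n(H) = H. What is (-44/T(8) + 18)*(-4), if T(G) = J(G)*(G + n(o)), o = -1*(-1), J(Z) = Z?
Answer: -626/9 ≈ -69.556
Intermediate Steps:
o = 1
T(G) = G*(1 + G) (T(G) = G*(G + 1) = G*(1 + G))
(-44/T(8) + 18)*(-4) = (-44*1/(8*(1 + 8)) + 18)*(-4) = (-44/(8*9) + 18)*(-4) = (-44/72 + 18)*(-4) = (-44*1/72 + 18)*(-4) = (-11/18 + 18)*(-4) = (313/18)*(-4) = -626/9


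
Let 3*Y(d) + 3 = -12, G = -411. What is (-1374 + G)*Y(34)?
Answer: 8925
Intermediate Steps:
Y(d) = -5 (Y(d) = -1 + (⅓)*(-12) = -1 - 4 = -5)
(-1374 + G)*Y(34) = (-1374 - 411)*(-5) = -1785*(-5) = 8925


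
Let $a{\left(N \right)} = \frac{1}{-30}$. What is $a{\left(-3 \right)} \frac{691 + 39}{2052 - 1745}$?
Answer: $- \frac{73}{921} \approx -0.079262$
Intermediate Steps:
$a{\left(N \right)} = - \frac{1}{30}$
$a{\left(-3 \right)} \frac{691 + 39}{2052 - 1745} = - \frac{\left(691 + 39\right) \frac{1}{2052 - 1745}}{30} = - \frac{730 \cdot \frac{1}{307}}{30} = \left(- \frac{1}{30}\right) \frac{730}{307} = - \frac{73}{921}$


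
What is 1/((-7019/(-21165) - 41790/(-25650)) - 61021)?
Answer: -1206405/73613673899 ≈ -1.6388e-5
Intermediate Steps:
1/((-7019/(-21165) - 41790/(-25650)) - 61021) = 1/((-7019*(-1/21165) - 41790*(-1/25650)) - 61021) = 1/((7019/21165 + 1393/855) - 61021) = 1/(2365606/1206405 - 61021) = 1/(-73613673899/1206405) = -1206405/73613673899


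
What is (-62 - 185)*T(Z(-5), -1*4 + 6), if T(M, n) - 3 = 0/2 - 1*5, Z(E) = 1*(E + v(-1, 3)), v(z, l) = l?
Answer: 494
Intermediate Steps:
Z(E) = 3 + E (Z(E) = 1*(E + 3) = 1*(3 + E) = 3 + E)
T(M, n) = -2 (T(M, n) = 3 + (0/2 - 1*5) = 3 + (0*(½) - 5) = 3 + (0 - 5) = 3 - 5 = -2)
(-62 - 185)*T(Z(-5), -1*4 + 6) = (-62 - 185)*(-2) = -247*(-2) = 494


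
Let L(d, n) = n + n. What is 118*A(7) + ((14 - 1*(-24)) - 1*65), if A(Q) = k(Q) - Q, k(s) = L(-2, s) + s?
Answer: 1625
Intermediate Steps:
L(d, n) = 2*n
k(s) = 3*s (k(s) = 2*s + s = 3*s)
A(Q) = 2*Q (A(Q) = 3*Q - Q = 2*Q)
118*A(7) + ((14 - 1*(-24)) - 1*65) = 118*(2*7) + ((14 - 1*(-24)) - 1*65) = 118*14 + ((14 + 24) - 65) = 1652 + (38 - 65) = 1652 - 27 = 1625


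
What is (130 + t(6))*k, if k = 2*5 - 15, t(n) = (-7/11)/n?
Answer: -42865/66 ≈ -649.47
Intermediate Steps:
t(n) = -7/(11*n) (t(n) = (-7*1/11)/n = -7/(11*n))
k = -5 (k = 10 - 15 = -5)
(130 + t(6))*k = (130 - 7/11/6)*(-5) = (130 - 7/11*⅙)*(-5) = (130 - 7/66)*(-5) = (8573/66)*(-5) = -42865/66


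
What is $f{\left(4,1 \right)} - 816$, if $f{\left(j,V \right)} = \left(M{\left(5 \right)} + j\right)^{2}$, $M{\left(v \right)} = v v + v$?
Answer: $340$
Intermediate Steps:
$M{\left(v \right)} = v + v^{2}$ ($M{\left(v \right)} = v^{2} + v = v + v^{2}$)
$f{\left(j,V \right)} = \left(30 + j\right)^{2}$ ($f{\left(j,V \right)} = \left(5 \left(1 + 5\right) + j\right)^{2} = \left(5 \cdot 6 + j\right)^{2} = \left(30 + j\right)^{2}$)
$f{\left(4,1 \right)} - 816 = \left(30 + 4\right)^{2} - 816 = 34^{2} - 816 = 1156 - 816 = 340$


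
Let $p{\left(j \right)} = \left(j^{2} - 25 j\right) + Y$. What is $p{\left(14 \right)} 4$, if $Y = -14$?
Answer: $-672$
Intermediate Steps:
$p{\left(j \right)} = -14 + j^{2} - 25 j$ ($p{\left(j \right)} = \left(j^{2} - 25 j\right) - 14 = -14 + j^{2} - 25 j$)
$p{\left(14 \right)} 4 = \left(-14 + 14^{2} - 350\right) 4 = \left(-14 + 196 - 350\right) 4 = \left(-168\right) 4 = -672$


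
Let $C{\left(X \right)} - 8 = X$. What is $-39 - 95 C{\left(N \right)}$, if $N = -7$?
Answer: $-134$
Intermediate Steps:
$C{\left(X \right)} = 8 + X$
$-39 - 95 C{\left(N \right)} = -39 - 95 \left(8 - 7\right) = -39 - 95 = -134$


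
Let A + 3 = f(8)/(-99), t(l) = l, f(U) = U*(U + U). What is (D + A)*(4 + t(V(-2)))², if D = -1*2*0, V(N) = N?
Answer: -1700/99 ≈ -17.172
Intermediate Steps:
f(U) = 2*U² (f(U) = U*(2*U) = 2*U²)
D = 0 (D = -2*0 = 0)
A = -425/99 (A = -3 + (2*8²)/(-99) = -3 + (2*64)*(-1/99) = -3 + 128*(-1/99) = -3 - 128/99 = -425/99 ≈ -4.2929)
(D + A)*(4 + t(V(-2)))² = (0 - 425/99)*(4 - 2)² = -425/99*2² = -425/99*4 = -1700/99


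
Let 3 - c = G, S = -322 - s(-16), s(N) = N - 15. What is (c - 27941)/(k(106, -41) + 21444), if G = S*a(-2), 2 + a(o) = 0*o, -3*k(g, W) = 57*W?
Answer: -28520/22223 ≈ -1.2834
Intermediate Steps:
s(N) = -15 + N
k(g, W) = -19*W
a(o) = -2 (a(o) = -2 + 0*o = -2 + 0 = -2)
S = -291 (S = -322 - (-15 - 16) = -322 - 1*(-31) = -322 + 31 = -291)
G = 582 (G = -291*(-2) = 582)
c = -579 (c = 3 - 1*582 = 3 - 582 = -579)
(c - 27941)/(k(106, -41) + 21444) = (-579 - 27941)/(-19*(-41) + 21444) = -28520/(779 + 21444) = -28520/22223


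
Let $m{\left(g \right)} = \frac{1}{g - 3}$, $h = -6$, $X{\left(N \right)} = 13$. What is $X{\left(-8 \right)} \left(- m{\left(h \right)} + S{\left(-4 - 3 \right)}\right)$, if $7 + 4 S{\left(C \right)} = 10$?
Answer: $\frac{403}{36} \approx 11.194$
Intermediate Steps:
$S{\left(C \right)} = \frac{3}{4}$ ($S{\left(C \right)} = - \frac{7}{4} + \frac{1}{4} \cdot 10 = - \frac{7}{4} + \frac{5}{2} = \frac{3}{4}$)
$m{\left(g \right)} = \frac{1}{-3 + g}$
$X{\left(-8 \right)} \left(- m{\left(h \right)} + S{\left(-4 - 3 \right)}\right) = 13 \left(- \frac{1}{-3 - 6} + \frac{3}{4}\right) = 13 \left(- \frac{1}{-9} + \frac{3}{4}\right) = 13 \left(\left(-1\right) \left(- \frac{1}{9}\right) + \frac{3}{4}\right) = 13 \left(\frac{1}{9} + \frac{3}{4}\right) = 13 \cdot \frac{31}{36} = \frac{403}{36}$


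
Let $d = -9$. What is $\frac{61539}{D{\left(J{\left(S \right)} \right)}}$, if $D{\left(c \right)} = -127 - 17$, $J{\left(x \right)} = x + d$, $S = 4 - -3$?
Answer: $- \frac{20513}{48} \approx -427.35$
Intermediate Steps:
$S = 7$ ($S = 4 + 3 = 7$)
$J{\left(x \right)} = -9 + x$ ($J{\left(x \right)} = x - 9 = -9 + x$)
$D{\left(c \right)} = -144$
$\frac{61539}{D{\left(J{\left(S \right)} \right)}} = \frac{61539}{-144} = 61539 \left(- \frac{1}{144}\right) = - \frac{20513}{48}$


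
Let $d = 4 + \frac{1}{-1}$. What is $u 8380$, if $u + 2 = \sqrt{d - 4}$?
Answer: $-16760 + 8380 i \approx -16760.0 + 8380.0 i$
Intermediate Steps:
$d = 3$ ($d = 4 - 1 = 3$)
$u = -2 + i$ ($u = -2 + \sqrt{3 - 4} = -2 + \sqrt{-1} = -2 + i \approx -2.0 + 1.0 i$)
$u 8380 = \left(-2 + i\right) 8380 = -16760 + 8380 i$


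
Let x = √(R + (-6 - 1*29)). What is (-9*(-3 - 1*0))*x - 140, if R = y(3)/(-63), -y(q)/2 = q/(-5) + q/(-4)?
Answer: -140 + 27*I*√171710/70 ≈ -140.0 + 159.83*I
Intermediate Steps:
y(q) = 9*q/10 (y(q) = -2*(q/(-5) + q/(-4)) = -2*(q*(-⅕) + q*(-¼)) = -2*(-q/5 - q/4) = -(-9)*q/10 = 9*q/10)
R = -3/70 (R = ((9/10)*3)/(-63) = (27/10)*(-1/63) = -3/70 ≈ -0.042857)
x = I*√171710/70 (x = √(-3/70 + (-6 - 1*29)) = √(-3/70 + (-6 - 29)) = √(-3/70 - 35) = √(-2453/70) = I*√171710/70 ≈ 5.9197*I)
(-9*(-3 - 1*0))*x - 140 = (-9*(-3 - 1*0))*(I*√171710/70) - 140 = (-9*(-3 + 0))*(I*√171710/70) - 140 = (-9*(-3))*(I*√171710/70) - 140 = 27*(I*√171710/70) - 140 = 27*I*√171710/70 - 140 = -140 + 27*I*√171710/70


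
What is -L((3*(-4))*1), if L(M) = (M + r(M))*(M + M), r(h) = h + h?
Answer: -864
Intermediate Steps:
r(h) = 2*h
L(M) = 6*M² (L(M) = (M + 2*M)*(M + M) = (3*M)*(2*M) = 6*M²)
-L((3*(-4))*1) = -6*((3*(-4))*1)² = -6*(-12*1)² = -6*(-12)² = -6*144 = -1*864 = -864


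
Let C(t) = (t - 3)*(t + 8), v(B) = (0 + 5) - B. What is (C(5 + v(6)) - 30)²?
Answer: 324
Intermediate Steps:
v(B) = 5 - B
C(t) = (-3 + t)*(8 + t)
(C(5 + v(6)) - 30)² = ((-24 + (5 + (5 - 1*6))² + 5*(5 + (5 - 1*6))) - 30)² = ((-24 + (5 + (5 - 6))² + 5*(5 + (5 - 6))) - 30)² = ((-24 + (5 - 1)² + 5*(5 - 1)) - 30)² = ((-24 + 4² + 5*4) - 30)² = ((-24 + 16 + 20) - 30)² = (12 - 30)² = (-18)² = 324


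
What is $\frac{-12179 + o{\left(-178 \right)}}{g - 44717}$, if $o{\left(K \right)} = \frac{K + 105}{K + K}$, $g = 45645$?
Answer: $- \frac{4335651}{330368} \approx -13.124$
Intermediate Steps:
$o{\left(K \right)} = \frac{105 + K}{2 K}$
$\frac{-12179 + o{\left(-178 \right)}}{g - 44717} = \frac{-12179 + \frac{105 - 178}{2 \left(-178\right)}}{45645 - 44717} = \frac{-12179 + \frac{1}{2} \left(- \frac{1}{178}\right) \left(-73\right)}{928} = \left(-12179 + \frac{73}{356}\right) \frac{1}{928} = \left(- \frac{4335651}{356}\right) \frac{1}{928} = - \frac{4335651}{330368}$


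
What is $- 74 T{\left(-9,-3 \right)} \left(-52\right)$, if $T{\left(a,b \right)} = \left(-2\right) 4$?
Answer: $-30784$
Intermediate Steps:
$T{\left(a,b \right)} = -8$
$- 74 T{\left(-9,-3 \right)} \left(-52\right) = \left(-74\right) \left(-8\right) \left(-52\right) = 592 \left(-52\right) = -30784$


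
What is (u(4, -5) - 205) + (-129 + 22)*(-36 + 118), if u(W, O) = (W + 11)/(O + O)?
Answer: -17961/2 ≈ -8980.5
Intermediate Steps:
u(W, O) = (11 + W)/(2*O) (u(W, O) = (11 + W)/((2*O)) = (11 + W)*(1/(2*O)) = (11 + W)/(2*O))
(u(4, -5) - 205) + (-129 + 22)*(-36 + 118) = ((½)*(11 + 4)/(-5) - 205) + (-129 + 22)*(-36 + 118) = ((½)*(-⅕)*15 - 205) - 107*82 = (-3/2 - 205) - 8774 = -413/2 - 8774 = -17961/2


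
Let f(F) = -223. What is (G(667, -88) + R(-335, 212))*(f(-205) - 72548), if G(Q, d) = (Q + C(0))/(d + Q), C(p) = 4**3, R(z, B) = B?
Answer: -2995230103/193 ≈ -1.5519e+7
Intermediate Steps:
C(p) = 64
G(Q, d) = (64 + Q)/(Q + d) (G(Q, d) = (Q + 64)/(d + Q) = (64 + Q)/(Q + d))
(G(667, -88) + R(-335, 212))*(f(-205) - 72548) = ((64 + 667)/(667 - 88) + 212)*(-223 - 72548) = (731/579 + 212)*(-72771) = (123479/579)*(-72771) = -2995230103/193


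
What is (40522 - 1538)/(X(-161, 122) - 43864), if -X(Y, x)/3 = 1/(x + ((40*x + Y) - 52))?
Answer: -186694376/210064699 ≈ -0.88875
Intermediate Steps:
X(Y, x) = -3/(-52 + Y + 41*x) (X(Y, x) = -3/(x + ((40*x + Y) - 52)) = -3/(x + ((Y + 40*x) - 52)) = -3/(x + (-52 + Y + 40*x)) = -3/(-52 + Y + 41*x))
(40522 - 1538)/(X(-161, 122) - 43864) = (40522 - 1538)/(-3/(-52 - 161 + 41*122) - 43864) = 38984/(-3/(-52 - 161 + 5002) - 43864) = 38984/(-3/4789 - 43864) = 38984/(-210064699/4789) = 38984*(-4789/210064699) = -186694376/210064699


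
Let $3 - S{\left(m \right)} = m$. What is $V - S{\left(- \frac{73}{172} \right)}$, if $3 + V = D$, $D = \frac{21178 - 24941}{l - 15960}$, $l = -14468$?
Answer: $- \frac{4121963}{654202} \approx -6.3008$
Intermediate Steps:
$D = \frac{3763}{30428}$ ($D = \frac{21178 - 24941}{-14468 - 15960} = - \frac{3763}{-30428} = \left(-3763\right) \left(- \frac{1}{30428}\right) = \frac{3763}{30428} \approx 0.12367$)
$V = - \frac{87521}{30428}$ ($V = -3 + \frac{3763}{30428} = - \frac{87521}{30428} \approx -2.8763$)
$S{\left(m \right)} = 3 - m$
$V - S{\left(- \frac{73}{172} \right)} = - \frac{87521}{30428} - \left(3 - - \frac{73}{172}\right) = - \frac{87521}{30428} - \left(3 + \frac{73}{172}\right) = - \frac{87521}{30428} - \frac{589}{172} = - \frac{4121963}{654202}$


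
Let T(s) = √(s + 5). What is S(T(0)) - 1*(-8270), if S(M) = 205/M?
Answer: 8270 + 41*√5 ≈ 8361.7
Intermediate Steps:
T(s) = √(5 + s)
S(T(0)) - 1*(-8270) = 205/(√(5 + 0)) - 1*(-8270) = 205/(√5) + 8270 = 205*(√5/5) + 8270 = 41*√5 + 8270 = 8270 + 41*√5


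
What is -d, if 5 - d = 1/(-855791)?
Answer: -4278956/855791 ≈ -5.0000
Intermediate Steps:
d = 4278956/855791 (d = 5 - 1/(-855791) = 5 - 1*(-1/855791) = 5 + 1/855791 = 4278956/855791 ≈ 5.0000)
-d = -1*4278956/855791 = -4278956/855791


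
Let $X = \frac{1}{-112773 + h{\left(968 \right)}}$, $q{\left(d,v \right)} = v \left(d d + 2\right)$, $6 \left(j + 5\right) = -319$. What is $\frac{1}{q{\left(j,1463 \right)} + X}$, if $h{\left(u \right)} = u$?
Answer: $\frac{4024980}{19934853749159} \approx 2.0191 \cdot 10^{-7}$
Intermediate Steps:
$j = - \frac{349}{6}$ ($j = -5 + \frac{1}{6} \left(-319\right) = -5 - \frac{319}{6} = - \frac{349}{6} \approx -58.167$)
$q{\left(d,v \right)} = v \left(2 + d^{2}\right)$ ($q{\left(d,v \right)} = v \left(d^{2} + 2\right) = v \left(2 + d^{2}\right)$)
$X = - \frac{1}{111805}$ ($X = \frac{1}{-112773 + 968} = \frac{1}{-111805} = - \frac{1}{111805} \approx -8.9441 \cdot 10^{-6}$)
$\frac{1}{q{\left(j,1463 \right)} + X} = \frac{1}{1463 \left(2 + \left(- \frac{349}{6}\right)^{2}\right) - \frac{1}{111805}} = \frac{1}{1463 \left(2 + \frac{121801}{36}\right) - \frac{1}{111805}} = \frac{1}{1463 \cdot \frac{121873}{36} - \frac{1}{111805}} = \frac{1}{\frac{178300199}{36} - \frac{1}{111805}} = \frac{1}{\frac{19934853749159}{4024980}} = \frac{4024980}{19934853749159}$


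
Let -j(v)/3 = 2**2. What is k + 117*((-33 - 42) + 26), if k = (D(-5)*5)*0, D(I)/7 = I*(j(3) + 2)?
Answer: -5733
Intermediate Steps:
j(v) = -12 (j(v) = -3*2**2 = -3*4 = -12)
D(I) = -70*I (D(I) = 7*(I*(-12 + 2)) = 7*(I*(-10)) = 7*(-10*I) = -70*I)
k = 0 (k = (-70*(-5)*5)*0 = (350*5)*0 = 1750*0 = 0)
k + 117*((-33 - 42) + 26) = 0 + 117*((-33 - 42) + 26) = 0 + 117*(-75 + 26) = 0 + 117*(-49) = 0 - 5733 = -5733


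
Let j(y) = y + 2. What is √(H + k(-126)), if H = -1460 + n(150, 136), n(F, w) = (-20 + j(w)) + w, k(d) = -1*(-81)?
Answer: 15*I*√5 ≈ 33.541*I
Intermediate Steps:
j(y) = 2 + y
k(d) = 81
n(F, w) = -18 + 2*w (n(F, w) = (-20 + (2 + w)) + w = (-18 + w) + w = -18 + 2*w)
H = -1206 (H = -1460 + (-18 + 2*136) = -1460 + (-18 + 272) = -1460 + 254 = -1206)
√(H + k(-126)) = √(-1206 + 81) = √(-1125) = 15*I*√5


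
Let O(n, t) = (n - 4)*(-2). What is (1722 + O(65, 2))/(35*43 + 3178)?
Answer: 1600/4683 ≈ 0.34166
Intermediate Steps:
O(n, t) = 8 - 2*n (O(n, t) = (-4 + n)*(-2) = 8 - 2*n)
(1722 + O(65, 2))/(35*43 + 3178) = (1722 + (8 - 2*65))/(35*43 + 3178) = (1722 + (8 - 130))/(1505 + 3178) = (1722 - 122)/4683 = 1600*(1/4683) = 1600/4683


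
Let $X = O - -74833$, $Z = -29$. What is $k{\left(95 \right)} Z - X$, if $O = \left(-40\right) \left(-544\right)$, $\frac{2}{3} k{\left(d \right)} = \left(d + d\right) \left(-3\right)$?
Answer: $-71798$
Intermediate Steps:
$k{\left(d \right)} = - 9 d$ ($k{\left(d \right)} = \frac{3 \left(d + d\right) \left(-3\right)}{2} = \frac{3 \cdot 2 d \left(-3\right)}{2} = \frac{3 \left(- 6 d\right)}{2} = - 9 d$)
$O = 21760$
$X = 96593$ ($X = 21760 - -74833 = 21760 + 74833 = 96593$)
$k{\left(95 \right)} Z - X = \left(-9\right) 95 \left(-29\right) - 96593 = \left(-855\right) \left(-29\right) - 96593 = 24795 - 96593 = -71798$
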